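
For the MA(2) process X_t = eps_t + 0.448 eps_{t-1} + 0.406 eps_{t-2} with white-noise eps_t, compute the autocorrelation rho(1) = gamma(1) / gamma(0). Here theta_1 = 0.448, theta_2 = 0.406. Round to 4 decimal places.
\rho(1) = 0.4613

For an MA(q) process with theta_0 = 1, the autocovariance is
  gamma(k) = sigma^2 * sum_{i=0..q-k} theta_i * theta_{i+k},
and rho(k) = gamma(k) / gamma(0). Sigma^2 cancels.
  numerator   = (1)*(0.448) + (0.448)*(0.406) = 0.629888.
  denominator = (1)^2 + (0.448)^2 + (0.406)^2 = 1.36554.
  rho(1) = 0.629888 / 1.36554 = 0.4613.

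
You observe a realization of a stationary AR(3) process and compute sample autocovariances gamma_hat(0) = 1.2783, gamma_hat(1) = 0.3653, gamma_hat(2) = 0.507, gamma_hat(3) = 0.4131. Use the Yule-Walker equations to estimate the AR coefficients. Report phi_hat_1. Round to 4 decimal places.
\hat\phi_{1} = 0.1240

The Yule-Walker equations for an AR(p) process read, in matrix form,
  Gamma_p phi = r_p,   with   (Gamma_p)_{ij} = gamma(|i - j|),
                       (r_p)_i = gamma(i),   i,j = 1..p.
Substitute the sample gammas (Toeplitz matrix and right-hand side of size 3):
  Gamma_p = [[1.2783, 0.3653, 0.507], [0.3653, 1.2783, 0.3653], [0.507, 0.3653, 1.2783]]
  r_p     = [0.3653, 0.507, 0.4131]
Written out (R1..R3):
  (R1) 1.2783 phi_1 + 0.3653 phi_2 + 0.507 phi_3 = 0.3653
  (R2) 0.3653 phi_1 + 1.2783 phi_2 + 0.3653 phi_3 = 0.507
  (R3) 0.507 phi_1 + 0.3653 phi_2 + 1.2783 phi_3 = 0.4131
Gaussian elimination:
  R2 <- R2 - (0.3653/1.2783) R1 = R2 - (0.28577) R1:  1.173908 phi_2 + 0.220415 phi_3 = 0.402608
  R3 <- R3 - (0.507/1.2783) R1 = R3 - (0.396621) R1:  0.220415 phi_2 + 1.077213 phi_3 = 0.268215
  R3 <- R3 - (0.220415/1.173908) R2 = R3 - (0.187761) R2:  1.035828 phi_3 = 0.19262
Back-substitution:
  phi_hat_3 = 0.19262 / 1.035828 = 0.185958
  phi_hat_2 = (0.402608 - (0.220415)(0.185958)) / 1.173908 = 0.308048
  phi_hat_1 = (0.3653 - (0.3653)(0.308048) - (0.507)(0.185958)) / 1.2783 = 0.123984
So phi_hat = [0.1240, 0.3080, 0.1860].
Therefore phi_hat_1 = 0.1240.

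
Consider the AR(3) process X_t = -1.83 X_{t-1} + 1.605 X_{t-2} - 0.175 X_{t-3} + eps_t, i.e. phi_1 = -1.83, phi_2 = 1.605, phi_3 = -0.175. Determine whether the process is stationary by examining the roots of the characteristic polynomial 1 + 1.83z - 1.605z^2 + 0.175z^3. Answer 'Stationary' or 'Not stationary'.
\text{Not stationary}

The AR(p) characteristic polynomial is P(z) = 1 + 1.83z - 1.605z^2 + 0.175z^3.
Stationarity requires all roots to lie outside the unit circle, i.e. |z| > 1 for every root.
Degree 3: look for a simple real root z0 first, then factor out (1 - z/z0) and solve the remaining quadratic.
Testing z0 = -0.4: P(-0.4) = 1 + (1.83)(-0.4) + (-1.605)(-0.4)^2 + (0.175)(-0.4)^3
  = 1 + (-0.732) + (-0.2568) + (-0.0112) = 0.  So z_0 = -0.4 is a root, |z_0| = 0.4.
Divide out the factor (1 + 2.5 z) = (1 - z/z0) (since 1/z0 = -2.5):
  P(z) = (1 + 2.5 z)(1 + (-0.67) z + (0.07) z^2)
  [check: z-coef -0.67 - (-2.5) = 1.83; z^2-coef 0.07 - (-2.5)(-0.67) = -1.605; z^3-coef -(-2.5)(0.07) = 0.175.]
Remaining roots from the quadratic factor 1 + (-0.67) z + (0.07) z^2:
  Set 1 + (-0.67) z + (0.07) z^2 = 0, i.e. a z^2 + b z + c = 0 with a = 0.07, b = -0.67, c = 1.
  Discriminant D = b^2 - 4ac = (-0.67)^2 - 4*(0.07)*1 = 0.4489 - (0.28) = 0.1689.
  D >= 0, so the roots are real: z = (-b +/- sqrt(D)) / (2a) = (0.67 +/- 0.410974) / (0.14).
    z_1 = (0.67 + 0.410974) / (0.14) = 7.7212,   |z_1| = 7.7212.
    z_2 = (0.67 - 0.410974) / (0.14) = 1.8502,   |z_2| = 1.8502.
Moduli of all roots: 0.4000, 7.7212, 1.8502.
All moduli strictly greater than 1? No.
Verdict: Not stationary.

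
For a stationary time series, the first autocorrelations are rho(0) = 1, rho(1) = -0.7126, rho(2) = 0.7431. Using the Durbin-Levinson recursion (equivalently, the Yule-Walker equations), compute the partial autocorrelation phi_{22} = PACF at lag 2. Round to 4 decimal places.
\phi_{22} = 0.4781

The PACF at lag k is phi_{kk}, the last component of the solution
to the Yule-Walker system G_k phi = r_k where
  (G_k)_{ij} = rho(|i - j|), (r_k)_i = rho(i), i,j = 1..k.
Equivalently, Durbin-Levinson gives phi_{kk} iteratively:
  phi_{11} = rho(1)
  phi_{kk} = [rho(k) - sum_{j=1..k-1} phi_{k-1,j} rho(k-j)]
            / [1 - sum_{j=1..k-1} phi_{k-1,j} rho(j)],
  phi_{k,j} = phi_{k-1,j} - phi_{kk} phi_{k-1,k-j},  j = 1..k-1.
Step k = 1:
  phi_11 = rho(1) = -0.7126.
Step k = 2:
  phi_22 = [rho(2) - phi_11 rho(1)] / [1 - phi_11 rho(1)] = [0.7431 - (-0.7126)(-0.7126)] / [1 - (-0.7126)(-0.7126)]
         = 0.23530124 / 0.49220124 = 0.4781.
Therefore phi_{22} = 0.4781.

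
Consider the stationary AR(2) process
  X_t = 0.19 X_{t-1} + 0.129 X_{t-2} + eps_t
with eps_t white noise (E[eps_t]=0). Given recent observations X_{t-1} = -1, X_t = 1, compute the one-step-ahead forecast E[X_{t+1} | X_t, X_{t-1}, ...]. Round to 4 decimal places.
E[X_{t+1} \mid \mathcal F_t] = 0.0610

For an AR(p) model X_t = c + sum_i phi_i X_{t-i} + eps_t, the
one-step-ahead conditional mean is
  E[X_{t+1} | X_t, ...] = c + sum_i phi_i X_{t+1-i}.
Substitute known values:
  E[X_{t+1} | ...] = (0.19) * (1) + (0.129) * (-1)
                   = 0.0610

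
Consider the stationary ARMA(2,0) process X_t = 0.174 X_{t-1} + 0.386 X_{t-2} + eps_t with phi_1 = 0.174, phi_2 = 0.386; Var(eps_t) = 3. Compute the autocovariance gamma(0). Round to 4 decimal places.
\gamma(0) = 3.8331

Multiply the model equation by X_{t-k} and take expectations. With theta_0 = psi_0 = 1 and psi_j the MA(infinity) weights, this gives
  gamma(k) - sum_i phi_i gamma(k-i) = c_k,
  c_k = sigma^2 * sum_{j=k..q} theta_j psi_{j-k}   (c_k = 0 for k > q),
using gamma(-m) = gamma(m).
Pure AR (q = 0): c_0 = sigma^2 = 3, c_k = 0 for k >= 1.
Equations for k = 0, 1, 2 (AR order 2, c_2 = 0):
  (E0) gamma(0) = phi_1 gamma(1) + phi_2 gamma(2) + c_0
  (E1) gamma(1) = phi_1 gamma(0) + phi_2 gamma(1) + c_1
  (E2) gamma(2) = phi_1 gamma(1) + phi_2 gamma(0)
From (E1): gamma(1) = A gamma(0) + B with
  A = phi_1 / (1 - phi_2) = 0.174 / 0.614 = 0.283388,   B = c_1 / (1 - phi_2) = 0 / 0.614 = 0.
Insert (E2) into (E0): gamma(0) (1 - phi_2^2) = phi_1 (1 + phi_2) gamma(1) + c_0.
  phi_1 (1 + phi_2) = (0.174)(1.386) = 0.241164,   1 - phi_2^2 = 0.851004.
Replace gamma(1) by A gamma(0) + B and collect gamma(0):
  gamma(0) [0.851004 - (0.241164)(0.283388)] = c_0 = 3
  gamma(0) * 0.782661 = 3
  gamma(0) = 3 / 0.782661 = 3.833077.
Therefore gamma(0) = 3.8331 (to 4 decimal places).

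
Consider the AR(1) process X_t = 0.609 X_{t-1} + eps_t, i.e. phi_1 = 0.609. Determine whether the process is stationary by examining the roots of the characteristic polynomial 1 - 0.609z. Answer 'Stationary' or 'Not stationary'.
\text{Stationary}

The AR(p) characteristic polynomial is P(z) = 1 - 0.609z.
Stationarity requires all roots to lie outside the unit circle, i.e. |z| > 1 for every root.
This is linear in z: 1 + (-0.609) z = 0  =>  z = -1/(-0.609) = 1.642036,  |z| = 1.642036.
Moduli of all roots: 1.6420.
All moduli strictly greater than 1? Yes.
Verdict: Stationary.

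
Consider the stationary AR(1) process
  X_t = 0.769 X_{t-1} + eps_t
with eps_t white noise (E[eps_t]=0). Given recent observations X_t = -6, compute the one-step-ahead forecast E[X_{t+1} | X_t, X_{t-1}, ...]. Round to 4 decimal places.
E[X_{t+1} \mid \mathcal F_t] = -4.6140

For an AR(p) model X_t = c + sum_i phi_i X_{t-i} + eps_t, the
one-step-ahead conditional mean is
  E[X_{t+1} | X_t, ...] = c + sum_i phi_i X_{t+1-i}.
Substitute known values:
  E[X_{t+1} | ...] = (0.769) * (-6)
                   = -4.6140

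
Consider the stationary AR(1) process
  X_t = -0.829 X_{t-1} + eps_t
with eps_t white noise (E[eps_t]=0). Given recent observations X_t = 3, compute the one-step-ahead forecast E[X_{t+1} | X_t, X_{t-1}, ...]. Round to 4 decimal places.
E[X_{t+1} \mid \mathcal F_t] = -2.4870

For an AR(p) model X_t = c + sum_i phi_i X_{t-i} + eps_t, the
one-step-ahead conditional mean is
  E[X_{t+1} | X_t, ...] = c + sum_i phi_i X_{t+1-i}.
Substitute known values:
  E[X_{t+1} | ...] = (-0.829) * (3)
                   = -2.4870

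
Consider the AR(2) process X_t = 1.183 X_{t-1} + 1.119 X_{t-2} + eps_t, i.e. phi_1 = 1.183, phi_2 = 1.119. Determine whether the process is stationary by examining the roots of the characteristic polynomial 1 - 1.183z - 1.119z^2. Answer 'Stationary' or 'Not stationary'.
\text{Not stationary}

The AR(p) characteristic polynomial is P(z) = 1 - 1.183z - 1.119z^2.
Stationarity requires all roots to lie outside the unit circle, i.e. |z| > 1 for every root.
Set 1 + (-1.183) z + (-1.119) z^2 = 0, i.e. a z^2 + b z + c = 0 with a = -1.119, b = -1.183, c = 1.
Discriminant D = b^2 - 4ac = (-1.183)^2 - 4*(-1.119)*1 = 1.399489 - (-4.476) = 5.875489.
D >= 0, so the roots are real: z = (-b +/- sqrt(D)) / (2a) = (1.183 +/- 2.423941) / (-2.238).
  z_1 = (1.183 + 2.423941) / (-2.238) = -1.6117,   |z_1| = 1.6117.
  z_2 = (1.183 - 2.423941) / (-2.238) = 0.5545,   |z_2| = 0.5545.
Moduli of all roots: 1.6117, 0.5545.
All moduli strictly greater than 1? No.
Verdict: Not stationary.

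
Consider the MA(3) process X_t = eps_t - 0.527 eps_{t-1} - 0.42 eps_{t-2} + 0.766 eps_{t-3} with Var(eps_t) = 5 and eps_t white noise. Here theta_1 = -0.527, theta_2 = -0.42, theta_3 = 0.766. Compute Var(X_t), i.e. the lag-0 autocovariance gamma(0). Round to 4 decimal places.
\gamma(0) = 10.2044

For an MA(q) process X_t = eps_t + sum_i theta_i eps_{t-i} with
Var(eps_t) = sigma^2, the variance is
  gamma(0) = sigma^2 * (1 + sum_i theta_i^2).
  sum_i theta_i^2 = (-0.527)^2 + (-0.42)^2 + (0.766)^2 = 0.277729 + 0.1764 + 0.586756 = 1.040885.
  gamma(0) = 5 * (1 + 1.040885) = 5 * 2.040885 = 10.204425, which rounds to 10.2044.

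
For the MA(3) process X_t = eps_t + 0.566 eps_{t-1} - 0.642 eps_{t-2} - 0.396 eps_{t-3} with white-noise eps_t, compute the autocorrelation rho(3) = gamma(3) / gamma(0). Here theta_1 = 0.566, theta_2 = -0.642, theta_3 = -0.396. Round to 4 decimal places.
\rho(3) = -0.2096

For an MA(q) process with theta_0 = 1, the autocovariance is
  gamma(k) = sigma^2 * sum_{i=0..q-k} theta_i * theta_{i+k},
and rho(k) = gamma(k) / gamma(0). Sigma^2 cancels.
  numerator   = (1)*(-0.396) = -0.396.
  denominator = (1)^2 + (0.566)^2 + (-0.642)^2 + (-0.396)^2 = 1.889336.
  rho(3) = -0.396 / 1.889336 = -0.2096.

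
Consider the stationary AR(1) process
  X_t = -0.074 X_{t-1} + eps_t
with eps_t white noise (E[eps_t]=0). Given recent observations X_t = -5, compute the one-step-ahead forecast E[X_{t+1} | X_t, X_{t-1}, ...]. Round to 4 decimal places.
E[X_{t+1} \mid \mathcal F_t] = 0.3700

For an AR(p) model X_t = c + sum_i phi_i X_{t-i} + eps_t, the
one-step-ahead conditional mean is
  E[X_{t+1} | X_t, ...] = c + sum_i phi_i X_{t+1-i}.
Substitute known values:
  E[X_{t+1} | ...] = (-0.074) * (-5)
                   = 0.3700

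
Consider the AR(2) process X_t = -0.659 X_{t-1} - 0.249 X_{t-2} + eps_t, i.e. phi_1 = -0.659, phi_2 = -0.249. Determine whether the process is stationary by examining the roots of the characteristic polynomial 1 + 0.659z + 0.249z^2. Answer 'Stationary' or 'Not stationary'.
\text{Stationary}

The AR(p) characteristic polynomial is P(z) = 1 + 0.659z + 0.249z^2.
Stationarity requires all roots to lie outside the unit circle, i.e. |z| > 1 for every root.
Set 1 + (0.659) z + (0.249) z^2 = 0, i.e. a z^2 + b z + c = 0 with a = 0.249, b = 0.659, c = 1.
Discriminant D = b^2 - 4ac = (0.659)^2 - 4*(0.249)*1 = 0.434281 - (0.996) = -0.561719.
D < 0, so the roots are the complex-conjugate pair z = (-b +/- i sqrt(-D)) / (2a) = -1.3233 +/- 1.505i.
For a conjugate pair |z|^2 = z * conj(z) = (product of roots) = c/a = 1/(0.249) = 4.016064, so |z| = sqrt(4.016064) = 2.004 for both roots.
Moduli of all roots: 2.0040, 2.0040.
All moduli strictly greater than 1? Yes.
Verdict: Stationary.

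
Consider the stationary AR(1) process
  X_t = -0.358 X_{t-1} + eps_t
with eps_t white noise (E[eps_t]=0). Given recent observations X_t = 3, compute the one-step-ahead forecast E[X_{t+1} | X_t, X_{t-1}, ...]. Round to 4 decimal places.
E[X_{t+1} \mid \mathcal F_t] = -1.0740

For an AR(p) model X_t = c + sum_i phi_i X_{t-i} + eps_t, the
one-step-ahead conditional mean is
  E[X_{t+1} | X_t, ...] = c + sum_i phi_i X_{t+1-i}.
Substitute known values:
  E[X_{t+1} | ...] = (-0.358) * (3)
                   = -1.0740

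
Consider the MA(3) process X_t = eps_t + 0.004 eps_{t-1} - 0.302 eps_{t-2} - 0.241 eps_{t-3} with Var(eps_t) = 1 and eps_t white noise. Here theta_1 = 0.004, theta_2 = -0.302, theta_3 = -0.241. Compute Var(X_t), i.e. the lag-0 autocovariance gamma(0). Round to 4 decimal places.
\gamma(0) = 1.1493

For an MA(q) process X_t = eps_t + sum_i theta_i eps_{t-i} with
Var(eps_t) = sigma^2, the variance is
  gamma(0) = sigma^2 * (1 + sum_i theta_i^2).
  sum_i theta_i^2 = (0.004)^2 + (-0.302)^2 + (-0.241)^2 = 0.000016 + 0.091204 + 0.058081 = 0.149301.
  gamma(0) = 1 * (1 + 0.149301) = 1 * 1.149301 = 1.149301, which rounds to 1.1493.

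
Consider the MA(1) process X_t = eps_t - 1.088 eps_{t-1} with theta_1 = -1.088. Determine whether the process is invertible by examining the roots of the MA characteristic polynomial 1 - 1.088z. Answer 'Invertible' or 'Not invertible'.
\text{Not invertible}

The MA(q) characteristic polynomial is P(z) = 1 - 1.088z.
Invertibility requires all roots to lie outside the unit circle, i.e. |z| > 1 for every root.
This is linear in z: 1 + (-1.088) z = 0  =>  z = -1/(-1.088) = 0.919118,  |z| = 0.919118.
Moduli of all roots: 0.9191.
All moduli strictly greater than 1? No.
Verdict: Not invertible.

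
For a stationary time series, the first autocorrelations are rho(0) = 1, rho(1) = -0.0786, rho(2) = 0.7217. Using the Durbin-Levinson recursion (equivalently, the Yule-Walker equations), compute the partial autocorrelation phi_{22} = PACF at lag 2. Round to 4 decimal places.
\phi_{22} = 0.7200

The PACF at lag k is phi_{kk}, the last component of the solution
to the Yule-Walker system G_k phi = r_k where
  (G_k)_{ij} = rho(|i - j|), (r_k)_i = rho(i), i,j = 1..k.
Equivalently, Durbin-Levinson gives phi_{kk} iteratively:
  phi_{11} = rho(1)
  phi_{kk} = [rho(k) - sum_{j=1..k-1} phi_{k-1,j} rho(k-j)]
            / [1 - sum_{j=1..k-1} phi_{k-1,j} rho(j)],
  phi_{k,j} = phi_{k-1,j} - phi_{kk} phi_{k-1,k-j},  j = 1..k-1.
Step k = 1:
  phi_11 = rho(1) = -0.0786.
Step k = 2:
  phi_22 = [rho(2) - phi_11 rho(1)] / [1 - phi_11 rho(1)] = [0.7217 - (-0.0786)(-0.0786)] / [1 - (-0.0786)(-0.0786)]
         = 0.71552204 / 0.99382204 = 0.72.
Therefore phi_{22} = 0.7200.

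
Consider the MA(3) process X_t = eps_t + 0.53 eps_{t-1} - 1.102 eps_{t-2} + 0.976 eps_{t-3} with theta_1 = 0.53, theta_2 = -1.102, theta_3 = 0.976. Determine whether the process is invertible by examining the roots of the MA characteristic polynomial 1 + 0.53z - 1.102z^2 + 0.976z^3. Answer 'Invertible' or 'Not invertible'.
\text{Not invertible}

The MA(q) characteristic polynomial is P(z) = 1 + 0.53z - 1.102z^2 + 0.976z^3.
Invertibility requires all roots to lie outside the unit circle, i.e. |z| > 1 for every root.
Degree 3: look for a simple real root z0 first, then factor out (1 - z/z0) and solve the remaining quadratic.
Testing z0 = -0.625: P(-0.625) = 1 + (0.53)(-0.625) + (-1.102)(-0.625)^2 + (0.976)(-0.625)^3
  = 1 + (-0.33125) + (-0.430469) + (-0.238281) = 0.  So z_0 = -0.625 is a root, |z_0| = 0.625.
Divide out the factor (1 + 1.6 z) = (1 - z/z0) (since 1/z0 = -1.6):
  P(z) = (1 + 1.6 z)(1 + (-1.07) z + (0.61) z^2)
  [check: z-coef -1.07 - (-1.6) = 0.53; z^2-coef 0.61 - (-1.6)(-1.07) = -1.102; z^3-coef -(-1.6)(0.61) = 0.976.]
Remaining roots from the quadratic factor 1 + (-1.07) z + (0.61) z^2:
  Set 1 + (-1.07) z + (0.61) z^2 = 0, i.e. a z^2 + b z + c = 0 with a = 0.61, b = -1.07, c = 1.
  Discriminant D = b^2 - 4ac = (-1.07)^2 - 4*(0.61)*1 = 1.1449 - (2.44) = -1.2951.
  D < 0, so the roots are the complex-conjugate pair z = (-b +/- i sqrt(-D)) / (2a) = 0.877 +/- 0.9328i.
  For a conjugate pair |z|^2 = z * conj(z) = (product of roots) = c/a = 1/(0.61) = 1.639344, so |z| = sqrt(1.639344) = 1.2804 for both roots.
Moduli of all roots: 0.6250, 1.2804, 1.2804.
All moduli strictly greater than 1? No.
Verdict: Not invertible.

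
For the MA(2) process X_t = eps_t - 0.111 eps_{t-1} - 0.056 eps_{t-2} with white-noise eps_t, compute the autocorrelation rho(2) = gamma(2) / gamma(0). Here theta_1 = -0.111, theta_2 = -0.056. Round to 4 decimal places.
\rho(2) = -0.0551

For an MA(q) process with theta_0 = 1, the autocovariance is
  gamma(k) = sigma^2 * sum_{i=0..q-k} theta_i * theta_{i+k},
and rho(k) = gamma(k) / gamma(0). Sigma^2 cancels.
  numerator   = (1)*(-0.056) = -0.056.
  denominator = (1)^2 + (-0.111)^2 + (-0.056)^2 = 1.015457.
  rho(2) = -0.056 / 1.015457 = -0.0551.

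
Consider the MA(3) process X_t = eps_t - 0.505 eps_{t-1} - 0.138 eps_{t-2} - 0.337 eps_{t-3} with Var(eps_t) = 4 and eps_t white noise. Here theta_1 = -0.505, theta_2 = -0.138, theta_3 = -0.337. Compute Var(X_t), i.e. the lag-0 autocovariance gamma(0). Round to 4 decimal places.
\gamma(0) = 5.5506

For an MA(q) process X_t = eps_t + sum_i theta_i eps_{t-i} with
Var(eps_t) = sigma^2, the variance is
  gamma(0) = sigma^2 * (1 + sum_i theta_i^2).
  sum_i theta_i^2 = (-0.505)^2 + (-0.138)^2 + (-0.337)^2 = 0.255025 + 0.019044 + 0.113569 = 0.387638.
  gamma(0) = 4 * (1 + 0.387638) = 4 * 1.387638 = 5.550552, which rounds to 5.5506.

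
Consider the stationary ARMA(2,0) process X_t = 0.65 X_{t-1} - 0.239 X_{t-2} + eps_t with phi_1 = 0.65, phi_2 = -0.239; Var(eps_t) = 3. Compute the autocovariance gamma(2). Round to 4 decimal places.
\gamma(2) = 0.4478

Multiply the model equation by X_{t-k} and take expectations. With theta_0 = psi_0 = 1 and psi_j the MA(infinity) weights, this gives
  gamma(k) - sum_i phi_i gamma(k-i) = c_k,
  c_k = sigma^2 * sum_{j=k..q} theta_j psi_{j-k}   (c_k = 0 for k > q),
using gamma(-m) = gamma(m).
Pure AR (q = 0): c_0 = sigma^2 = 3, c_k = 0 for k >= 1.
Equations for k = 0, 1, 2 (AR order 2, c_2 = 0):
  (E0) gamma(0) = phi_1 gamma(1) + phi_2 gamma(2) + c_0
  (E1) gamma(1) = phi_1 gamma(0) + phi_2 gamma(1) + c_1
  (E2) gamma(2) = phi_1 gamma(1) + phi_2 gamma(0)
From (E1): gamma(1) = A gamma(0) + B with
  A = phi_1 / (1 - phi_2) = 0.65 / 1.239 = 0.524617,   B = c_1 / (1 - phi_2) = 0 / 1.239 = 0.
Insert (E2) into (E0): gamma(0) (1 - phi_2^2) = phi_1 (1 + phi_2) gamma(1) + c_0.
  phi_1 (1 + phi_2) = (0.65)(0.761) = 0.49465,   1 - phi_2^2 = 0.942879.
Replace gamma(1) by A gamma(0) + B and collect gamma(0):
  gamma(0) [0.942879 - (0.49465)(0.524617)] = c_0 = 3
  gamma(0) * 0.683377 = 3
  gamma(0) = 3 / 0.683377 = 4.389961.
  gamma(1) = A gamma(0) = (0.524617)(4.389961) = 2.303046.
  gamma(2) = phi_1 gamma(1) + phi_2 gamma(0) = (0.65)(2.303046) + (-0.239)(4.389961) = 0.44778.
Therefore gamma(2) = 0.4478 (to 4 decimal places).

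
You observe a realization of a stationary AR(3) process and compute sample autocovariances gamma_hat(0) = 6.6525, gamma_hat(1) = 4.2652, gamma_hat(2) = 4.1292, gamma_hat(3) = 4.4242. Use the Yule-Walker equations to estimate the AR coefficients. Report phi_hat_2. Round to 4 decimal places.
\hat\phi_{2} = 0.2110

The Yule-Walker equations for an AR(p) process read, in matrix form,
  Gamma_p phi = r_p,   with   (Gamma_p)_{ij} = gamma(|i - j|),
                       (r_p)_i = gamma(i),   i,j = 1..p.
Substitute the sample gammas (Toeplitz matrix and right-hand side of size 3):
  Gamma_p = [[6.6525, 4.2652, 4.1292], [4.2652, 6.6525, 4.2652], [4.1292, 4.2652, 6.6525]]
  r_p     = [4.2652, 4.1292, 4.4242]
Written out (R1..R3):
  (R1) 6.6525 phi_1 + 4.2652 phi_2 + 4.1292 phi_3 = 4.2652
  (R2) 4.2652 phi_1 + 6.6525 phi_2 + 4.2652 phi_3 = 4.1292
  (R3) 4.1292 phi_1 + 4.2652 phi_2 + 6.6525 phi_3 = 4.4242
Gaussian elimination:
  R2 <- R2 - (4.2652/6.6525) R1 = R2 - (0.641142) R1:  3.917899 phi_2 + 1.617795 phi_3 = 1.394599
  R3 <- R3 - (4.1292/6.6525) R1 = R3 - (0.620699) R1:  1.617795 phi_2 + 4.08951 phi_3 = 1.776795
  R3 <- R3 - (1.617795/3.917899) R2 = R3 - (0.412924) R2:  3.421483 phi_3 = 1.200931
Back-substitution:
  phi_hat_3 = 1.200931 / 3.421483 = 0.350997
  phi_hat_2 = (1.394599 - (1.617795)(0.350997)) / 3.917899 = 0.211021
  phi_hat_1 = (4.2652 - (4.2652)(0.211021) - (4.1292)(0.350997)) / 6.6525 = 0.287984
So phi_hat = [0.2880, 0.2110, 0.3510].
Therefore phi_hat_2 = 0.2110.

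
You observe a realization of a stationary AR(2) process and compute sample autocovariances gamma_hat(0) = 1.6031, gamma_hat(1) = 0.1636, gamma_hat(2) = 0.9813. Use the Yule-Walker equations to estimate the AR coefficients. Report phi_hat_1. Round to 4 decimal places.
\hat\phi_{1} = 0.0400

The Yule-Walker equations for an AR(p) process read, in matrix form,
  Gamma_p phi = r_p,   with   (Gamma_p)_{ij} = gamma(|i - j|),
                       (r_p)_i = gamma(i),   i,j = 1..p.
Substitute the sample gammas (Toeplitz matrix and right-hand side of size 2):
  Gamma_p = [[1.6031, 0.1636], [0.1636, 1.6031]]
  r_p     = [0.1636, 0.9813]
Written out:
  1.6031 phi_1 + 0.1636 phi_2 = 0.1636
  0.1636 phi_1 + 1.6031 phi_2 = 0.9813
Solve by Cramer's rule:
  det = gamma(0)^2 - gamma(1)^2 = (1.6031)^2 - (0.1636)^2 = 2.56992961 - 0.02676496 = 2.54316465
  phi_hat_1 = [gamma(1) gamma(0) - gamma(1) gamma(2)] / det = [(0.1636)(1.6031) - (0.1636)(0.9813)] / 2.54316465 = 0.10172648 / 2.54316465 = 0.04
  phi_hat_2 = [gamma(0) gamma(2) - gamma(1)^2] / det = [(1.6031)(0.9813) - (0.1636)^2] / 2.54316465 = 1.54635707 / 2.54316465 = 0.608
So phi_hat = [0.0400, 0.6080].
Therefore phi_hat_1 = 0.0400.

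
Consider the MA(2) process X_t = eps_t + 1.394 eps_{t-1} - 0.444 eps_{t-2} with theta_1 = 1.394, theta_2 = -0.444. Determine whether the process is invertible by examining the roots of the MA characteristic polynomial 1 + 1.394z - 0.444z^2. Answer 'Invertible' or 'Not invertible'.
\text{Not invertible}

The MA(q) characteristic polynomial is P(z) = 1 + 1.394z - 0.444z^2.
Invertibility requires all roots to lie outside the unit circle, i.e. |z| > 1 for every root.
Set 1 + (1.394) z + (-0.444) z^2 = 0, i.e. a z^2 + b z + c = 0 with a = -0.444, b = 1.394, c = 1.
Discriminant D = b^2 - 4ac = (1.394)^2 - 4*(-0.444)*1 = 1.943236 - (-1.776) = 3.719236.
D >= 0, so the roots are real: z = (-b +/- sqrt(D)) / (2a) = (-1.394 +/- 1.928532) / (-0.888).
  z_1 = (-1.394 + 1.928532) / (-0.888) = -0.602,   |z_1| = 0.602.
  z_2 = (-1.394 - 1.928532) / (-0.888) = 3.7416,   |z_2| = 3.7416.
Moduli of all roots: 0.6020, 3.7416.
All moduli strictly greater than 1? No.
Verdict: Not invertible.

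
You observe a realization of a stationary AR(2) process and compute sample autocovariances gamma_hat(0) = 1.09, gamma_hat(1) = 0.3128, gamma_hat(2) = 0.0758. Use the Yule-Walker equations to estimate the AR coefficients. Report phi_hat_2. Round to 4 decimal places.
\hat\phi_{2} = -0.0140

The Yule-Walker equations for an AR(p) process read, in matrix form,
  Gamma_p phi = r_p,   with   (Gamma_p)_{ij} = gamma(|i - j|),
                       (r_p)_i = gamma(i),   i,j = 1..p.
Substitute the sample gammas (Toeplitz matrix and right-hand side of size 2):
  Gamma_p = [[1.09, 0.3128], [0.3128, 1.09]]
  r_p     = [0.3128, 0.0758]
Written out:
  1.09 phi_1 + 0.3128 phi_2 = 0.3128
  0.3128 phi_1 + 1.09 phi_2 = 0.0758
Solve by Cramer's rule:
  det = gamma(0)^2 - gamma(1)^2 = (1.09)^2 - (0.3128)^2 = 1.1881 - 0.09784384 = 1.09025616
  phi_hat_1 = [gamma(1) gamma(0) - gamma(1) gamma(2)] / det = [(0.3128)(1.09) - (0.3128)(0.0758)] / 1.09025616 = 0.31724176 / 1.09025616 = 0.291
  phi_hat_2 = [gamma(0) gamma(2) - gamma(1)^2] / det = [(1.09)(0.0758) - (0.3128)^2] / 1.09025616 = -0.01522184 / 1.09025616 = -0.014
So phi_hat = [0.2910, -0.0140].
Therefore phi_hat_2 = -0.0140.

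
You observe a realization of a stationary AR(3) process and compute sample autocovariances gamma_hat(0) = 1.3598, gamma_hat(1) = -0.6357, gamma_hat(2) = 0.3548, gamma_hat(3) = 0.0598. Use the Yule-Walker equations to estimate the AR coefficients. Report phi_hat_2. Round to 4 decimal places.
\hat\phi_{2} = 0.1590

The Yule-Walker equations for an AR(p) process read, in matrix form,
  Gamma_p phi = r_p,   with   (Gamma_p)_{ij} = gamma(|i - j|),
                       (r_p)_i = gamma(i),   i,j = 1..p.
Substitute the sample gammas (Toeplitz matrix and right-hand side of size 3):
  Gamma_p = [[1.3598, -0.6357, 0.3548], [-0.6357, 1.3598, -0.6357], [0.3548, -0.6357, 1.3598]]
  r_p     = [-0.6357, 0.3548, 0.0598]
Written out (R1..R3):
  (R1) 1.3598 phi_1 - 0.6357 phi_2 + 0.3548 phi_3 = -0.6357
  (R2) -0.6357 phi_1 + 1.3598 phi_2 - 0.6357 phi_3 = 0.3548
  (R3) 0.3548 phi_1 - 0.6357 phi_2 + 1.3598 phi_3 = 0.0598
Gaussian elimination:
  R2 <- R2 - (-0.6357/1.3598) R1 = R2 - (-0.467495) R1:  1.062613 phi_2 - 0.469833 phi_3 = 0.057613
  R3 <- R3 - (0.3548/1.3598) R1 = R3 - (0.260921) R1:  -0.469833 phi_2 + 1.267225 phi_3 = 0.225667
  R3 <- R3 - (-0.469833/1.062613) R2 = R3 - (-0.442148) R2:  1.05949 phi_3 = 0.251141
Back-substitution:
  phi_hat_3 = 0.251141 / 1.05949 = 0.23704
  phi_hat_2 = (0.057613 - (-0.469833)(0.23704)) / 1.062613 = 0.159025
  phi_hat_1 = (-0.6357 - (-0.6357)(0.159025) - (0.3548)(0.23704)) / 1.3598 = -0.455
So phi_hat = [-0.4550, 0.1590, 0.2370].
Therefore phi_hat_2 = 0.1590.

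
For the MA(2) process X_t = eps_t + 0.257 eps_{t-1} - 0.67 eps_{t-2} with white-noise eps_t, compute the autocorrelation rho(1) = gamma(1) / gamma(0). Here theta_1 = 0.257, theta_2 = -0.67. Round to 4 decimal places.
\rho(1) = 0.0560

For an MA(q) process with theta_0 = 1, the autocovariance is
  gamma(k) = sigma^2 * sum_{i=0..q-k} theta_i * theta_{i+k},
and rho(k) = gamma(k) / gamma(0). Sigma^2 cancels.
  numerator   = (1)*(0.257) + (0.257)*(-0.67) = 0.08481.
  denominator = (1)^2 + (0.257)^2 + (-0.67)^2 = 1.514949.
  rho(1) = 0.08481 / 1.514949 = 0.0560.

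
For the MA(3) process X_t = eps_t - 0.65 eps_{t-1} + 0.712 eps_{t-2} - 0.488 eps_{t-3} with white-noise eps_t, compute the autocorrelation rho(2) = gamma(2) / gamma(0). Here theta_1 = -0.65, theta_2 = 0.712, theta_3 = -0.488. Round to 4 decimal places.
\rho(2) = 0.4748

For an MA(q) process with theta_0 = 1, the autocovariance is
  gamma(k) = sigma^2 * sum_{i=0..q-k} theta_i * theta_{i+k},
and rho(k) = gamma(k) / gamma(0). Sigma^2 cancels.
  numerator   = (1)*(0.712) + (-0.65)*(-0.488) = 1.0292.
  denominator = (1)^2 + (-0.65)^2 + (0.712)^2 + (-0.488)^2 = 2.167588.
  rho(2) = 1.0292 / 2.167588 = 0.4748.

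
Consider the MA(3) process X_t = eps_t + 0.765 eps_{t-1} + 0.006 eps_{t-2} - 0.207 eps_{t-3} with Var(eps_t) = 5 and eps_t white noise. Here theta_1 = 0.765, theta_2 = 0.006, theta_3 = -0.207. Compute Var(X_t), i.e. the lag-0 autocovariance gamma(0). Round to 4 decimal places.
\gamma(0) = 8.1406

For an MA(q) process X_t = eps_t + sum_i theta_i eps_{t-i} with
Var(eps_t) = sigma^2, the variance is
  gamma(0) = sigma^2 * (1 + sum_i theta_i^2).
  sum_i theta_i^2 = (0.765)^2 + (0.006)^2 + (-0.207)^2 = 0.585225 + 0.000036 + 0.042849 = 0.62811.
  gamma(0) = 5 * (1 + 0.62811) = 5 * 1.62811 = 8.14055, which rounds to 8.1406.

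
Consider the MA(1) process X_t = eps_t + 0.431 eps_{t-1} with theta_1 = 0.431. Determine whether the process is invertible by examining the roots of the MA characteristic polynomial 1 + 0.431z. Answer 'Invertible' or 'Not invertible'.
\text{Invertible}

The MA(q) characteristic polynomial is P(z) = 1 + 0.431z.
Invertibility requires all roots to lie outside the unit circle, i.e. |z| > 1 for every root.
This is linear in z: 1 + (0.431) z = 0  =>  z = -1/(0.431) = -2.320186,  |z| = 2.320186.
Moduli of all roots: 2.3202.
All moduli strictly greater than 1? Yes.
Verdict: Invertible.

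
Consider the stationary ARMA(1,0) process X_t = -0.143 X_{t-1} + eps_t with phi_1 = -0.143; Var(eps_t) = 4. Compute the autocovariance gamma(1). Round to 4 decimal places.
\gamma(1) = -0.5839

Multiply the model equation by X_{t-k} and take expectations. With theta_0 = psi_0 = 1 and psi_j the MA(infinity) weights, this gives
  gamma(k) - sum_i phi_i gamma(k-i) = c_k,
  c_k = sigma^2 * sum_{j=k..q} theta_j psi_{j-k}   (c_k = 0 for k > q),
using gamma(-m) = gamma(m).
Pure AR (q = 0): c_0 = sigma^2 = 4, c_k = 0 for k >= 1.
Equations for k = 0 and k = 1 (AR order 1):
  gamma(0) = phi_1 gamma(1) + c_0
  gamma(1) = phi_1 gamma(0) + c_1
Substituting the second into the first: gamma(0) (1 - phi_1^2) = c_0 + phi_1 c_1, so
  gamma(0) = c_0 / (1 - phi_1^2) = 4 / (1 - (-0.143)^2) = 4 / 0.979551 = 4.083504.
  gamma(1) = phi_1 gamma(0) = (-0.143)(4.083504) = -0.583941.
Therefore gamma(1) = -0.5839 (to 4 decimal places).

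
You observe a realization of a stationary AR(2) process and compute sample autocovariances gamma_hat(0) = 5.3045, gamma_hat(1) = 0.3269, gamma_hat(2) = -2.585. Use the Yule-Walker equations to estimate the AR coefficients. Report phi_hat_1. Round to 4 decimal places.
\hat\phi_{1} = 0.0920

The Yule-Walker equations for an AR(p) process read, in matrix form,
  Gamma_p phi = r_p,   with   (Gamma_p)_{ij} = gamma(|i - j|),
                       (r_p)_i = gamma(i),   i,j = 1..p.
Substitute the sample gammas (Toeplitz matrix and right-hand side of size 2):
  Gamma_p = [[5.3045, 0.3269], [0.3269, 5.3045]]
  r_p     = [0.3269, -2.585]
Written out:
  5.3045 phi_1 + 0.3269 phi_2 = 0.3269
  0.3269 phi_1 + 5.3045 phi_2 = -2.585
Solve by Cramer's rule:
  det = gamma(0)^2 - gamma(1)^2 = (5.3045)^2 - (0.3269)^2 = 28.13772025 - 0.10686361 = 28.03085664
  phi_hat_1 = [gamma(1) gamma(0) - gamma(1) gamma(2)] / det = [(0.3269)(5.3045) - (0.3269)(-2.585)] / 28.03085664 = 2.57907755 / 28.03085664 = 0.092
  phi_hat_2 = [gamma(0) gamma(2) - gamma(1)^2] / det = [(5.3045)(-2.585) - (0.3269)^2] / 28.03085664 = -13.81899611 / 28.03085664 = -0.493
So phi_hat = [0.0920, -0.4930].
Therefore phi_hat_1 = 0.0920.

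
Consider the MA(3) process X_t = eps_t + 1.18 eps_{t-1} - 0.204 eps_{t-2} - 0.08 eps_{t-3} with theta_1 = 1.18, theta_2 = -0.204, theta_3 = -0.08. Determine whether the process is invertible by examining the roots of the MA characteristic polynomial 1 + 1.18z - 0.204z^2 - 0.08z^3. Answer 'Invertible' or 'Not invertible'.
\text{Not invertible}

The MA(q) characteristic polynomial is P(z) = 1 + 1.18z - 0.204z^2 - 0.08z^3.
Invertibility requires all roots to lie outside the unit circle, i.e. |z| > 1 for every root.
Degree 3: look for a simple real root z0 first, then factor out (1 - z/z0) and solve the remaining quadratic.
Testing z0 = -5: P(-5) = 1 + (1.18)(-5) + (-0.204)(-5)^2 + (-0.08)(-5)^3
  = 1 + (-5.9) + (-5.1) + (10) = 0.  So z_0 = -5 is a root, |z_0| = 5.
Divide out the factor (1 + 0.2 z) = (1 - z/z0) (since 1/z0 = -0.2):
  P(z) = (1 + 0.2 z)(1 + (0.98) z + (-0.4) z^2)
  [check: z-coef 0.98 - (-0.2) = 1.18; z^2-coef -0.4 - (-0.2)(0.98) = -0.204; z^3-coef -(-0.2)(-0.4) = -0.08.]
Remaining roots from the quadratic factor 1 + (0.98) z + (-0.4) z^2:
  Set 1 + (0.98) z + (-0.4) z^2 = 0, i.e. a z^2 + b z + c = 0 with a = -0.4, b = 0.98, c = 1.
  Discriminant D = b^2 - 4ac = (0.98)^2 - 4*(-0.4)*1 = 0.9604 - (-1.6) = 2.5604.
  D >= 0, so the roots are real: z = (-b +/- sqrt(D)) / (2a) = (-0.98 +/- 1.600125) / (-0.8).
    z_1 = (-0.98 + 1.600125) / (-0.8) = -0.7752,   |z_1| = 0.7752.
    z_2 = (-0.98 - 1.600125) / (-0.8) = 3.2252,   |z_2| = 3.2252.
Moduli of all roots: 5.0000, 0.7752, 3.2252.
All moduli strictly greater than 1? No.
Verdict: Not invertible.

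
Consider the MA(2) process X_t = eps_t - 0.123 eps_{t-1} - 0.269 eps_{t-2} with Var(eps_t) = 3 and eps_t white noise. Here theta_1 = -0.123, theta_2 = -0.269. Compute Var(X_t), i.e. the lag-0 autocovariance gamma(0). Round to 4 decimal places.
\gamma(0) = 3.2625

For an MA(q) process X_t = eps_t + sum_i theta_i eps_{t-i} with
Var(eps_t) = sigma^2, the variance is
  gamma(0) = sigma^2 * (1 + sum_i theta_i^2).
  sum_i theta_i^2 = (-0.123)^2 + (-0.269)^2 = 0.015129 + 0.072361 = 0.08749.
  gamma(0) = 3 * (1 + 0.08749) = 3 * 1.08749 = 3.26247, which rounds to 3.2625.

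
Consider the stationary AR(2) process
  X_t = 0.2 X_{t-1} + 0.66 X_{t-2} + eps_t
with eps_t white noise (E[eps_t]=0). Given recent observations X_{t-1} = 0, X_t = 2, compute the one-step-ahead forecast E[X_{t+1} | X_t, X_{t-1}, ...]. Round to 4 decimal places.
E[X_{t+1} \mid \mathcal F_t] = 0.4000

For an AR(p) model X_t = c + sum_i phi_i X_{t-i} + eps_t, the
one-step-ahead conditional mean is
  E[X_{t+1} | X_t, ...] = c + sum_i phi_i X_{t+1-i}.
Substitute known values:
  E[X_{t+1} | ...] = (0.2) * (2) + (0.66) * (0)
                   = 0.4000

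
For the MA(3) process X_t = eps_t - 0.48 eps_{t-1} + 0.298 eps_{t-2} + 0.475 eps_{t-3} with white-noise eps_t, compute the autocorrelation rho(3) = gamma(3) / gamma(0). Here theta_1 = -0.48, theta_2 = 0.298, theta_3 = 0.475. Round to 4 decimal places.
\rho(3) = 0.3075

For an MA(q) process with theta_0 = 1, the autocovariance is
  gamma(k) = sigma^2 * sum_{i=0..q-k} theta_i * theta_{i+k},
and rho(k) = gamma(k) / gamma(0). Sigma^2 cancels.
  numerator   = (1)*(0.475) = 0.475.
  denominator = (1)^2 + (-0.48)^2 + (0.298)^2 + (0.475)^2 = 1.544829.
  rho(3) = 0.475 / 1.544829 = 0.3075.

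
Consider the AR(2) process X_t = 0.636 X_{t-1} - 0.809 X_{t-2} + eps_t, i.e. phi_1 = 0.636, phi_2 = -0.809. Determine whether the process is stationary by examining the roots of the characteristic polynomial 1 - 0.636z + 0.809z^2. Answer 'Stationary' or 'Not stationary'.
\text{Stationary}

The AR(p) characteristic polynomial is P(z) = 1 - 0.636z + 0.809z^2.
Stationarity requires all roots to lie outside the unit circle, i.e. |z| > 1 for every root.
Set 1 + (-0.636) z + (0.809) z^2 = 0, i.e. a z^2 + b z + c = 0 with a = 0.809, b = -0.636, c = 1.
Discriminant D = b^2 - 4ac = (-0.636)^2 - 4*(0.809)*1 = 0.404496 - (3.236) = -2.831504.
D < 0, so the roots are the complex-conjugate pair z = (-b +/- i sqrt(-D)) / (2a) = 0.3931 +/- 1.04i.
For a conjugate pair |z|^2 = z * conj(z) = (product of roots) = c/a = 1/(0.809) = 1.236094, so |z| = sqrt(1.236094) = 1.1118 for both roots.
Moduli of all roots: 1.1118, 1.1118.
All moduli strictly greater than 1? Yes.
Verdict: Stationary.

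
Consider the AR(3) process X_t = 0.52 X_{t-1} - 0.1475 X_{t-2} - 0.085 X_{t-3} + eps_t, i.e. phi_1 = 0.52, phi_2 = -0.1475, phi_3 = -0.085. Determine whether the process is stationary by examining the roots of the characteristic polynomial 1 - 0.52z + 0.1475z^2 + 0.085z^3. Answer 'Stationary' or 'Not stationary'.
\text{Stationary}

The AR(p) characteristic polynomial is P(z) = 1 - 0.52z + 0.1475z^2 + 0.085z^3.
Stationarity requires all roots to lie outside the unit circle, i.e. |z| > 1 for every root.
Degree 3: look for a simple real root z0 first, then factor out (1 - z/z0) and solve the remaining quadratic.
Testing z0 = -4: P(-4) = 1 + (-0.52)(-4) + (0.1475)(-4)^2 + (0.085)(-4)^3
  = 1 + (2.08) + (2.36) + (-5.44) = 0.  So z_0 = -4 is a root, |z_0| = 4.
Divide out the factor (1 + 0.25 z) = (1 - z/z0) (since 1/z0 = -0.25):
  P(z) = (1 + 0.25 z)(1 + (-0.77) z + (0.34) z^2)
  [check: z-coef -0.77 - (-0.25) = -0.52; z^2-coef 0.34 - (-0.25)(-0.77) = 0.1475; z^3-coef -(-0.25)(0.34) = 0.085.]
Remaining roots from the quadratic factor 1 + (-0.77) z + (0.34) z^2:
  Set 1 + (-0.77) z + (0.34) z^2 = 0, i.e. a z^2 + b z + c = 0 with a = 0.34, b = -0.77, c = 1.
  Discriminant D = b^2 - 4ac = (-0.77)^2 - 4*(0.34)*1 = 0.5929 - (1.36) = -0.7671.
  D < 0, so the roots are the complex-conjugate pair z = (-b +/- i sqrt(-D)) / (2a) = 1.1324 +/- 1.288i.
  For a conjugate pair |z|^2 = z * conj(z) = (product of roots) = c/a = 1/(0.34) = 2.941176, so |z| = sqrt(2.941176) = 1.715 for both roots.
Moduli of all roots: 4.0000, 1.7150, 1.7150.
All moduli strictly greater than 1? Yes.
Verdict: Stationary.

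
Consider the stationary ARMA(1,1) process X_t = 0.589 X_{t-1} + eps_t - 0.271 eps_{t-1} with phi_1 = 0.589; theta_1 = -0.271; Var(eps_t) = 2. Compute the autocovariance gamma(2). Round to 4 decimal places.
\gamma(2) = 0.4820

Multiply the model equation by X_{t-k} and take expectations. With theta_0 = psi_0 = 1 and psi_j the MA(infinity) weights, this gives
  gamma(k) - sum_i phi_i gamma(k-i) = c_k,
  c_k = sigma^2 * sum_{j=k..q} theta_j psi_{j-k}   (c_k = 0 for k > q),
using gamma(-m) = gamma(m).
psi-weights needed (psi_j = theta_j + sum_i phi_i psi_{j-i}):
  psi_1 = theta_1 + phi_1 = -0.271 + (0.589) = 0.318
Right-hand sides:
  c_0 = sigma^2 (1 + theta_1 psi_1) = 2 * (1 + (-0.271)(0.318)) = 2 * 0.913822 = 1.827644
  c_1 = sigma^2 theta_1 = 2 * (-0.271) = -0.542
  c_2 = 0
Equations for k = 0 and k = 1 (AR order 1):
  gamma(0) = phi_1 gamma(1) + c_0
  gamma(1) = phi_1 gamma(0) + c_1
Substituting the second into the first: gamma(0) (1 - phi_1^2) = c_0 + phi_1 c_1, so
  gamma(0) = (c_0 + phi_1 c_1) / (1 - phi_1^2) = (1.827644 + (0.589)(-0.542)) / (1 - (0.589)^2) = 1.508406 / 0.653079 = 2.309684.
  gamma(1) = phi_1 gamma(0) + c_1 = (0.589)(2.309684) + (-0.542) = 0.818404.
For k = 2 (> q): gamma(2) = phi_1 gamma(1) = (0.589)(0.818404) = 0.48204.
Therefore gamma(2) = 0.4820 (to 4 decimal places).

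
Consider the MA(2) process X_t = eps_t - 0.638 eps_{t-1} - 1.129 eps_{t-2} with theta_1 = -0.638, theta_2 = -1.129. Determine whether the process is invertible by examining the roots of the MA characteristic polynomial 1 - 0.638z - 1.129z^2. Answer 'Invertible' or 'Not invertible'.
\text{Not invertible}

The MA(q) characteristic polynomial is P(z) = 1 - 0.638z - 1.129z^2.
Invertibility requires all roots to lie outside the unit circle, i.e. |z| > 1 for every root.
Set 1 + (-0.638) z + (-1.129) z^2 = 0, i.e. a z^2 + b z + c = 0 with a = -1.129, b = -0.638, c = 1.
Discriminant D = b^2 - 4ac = (-0.638)^2 - 4*(-1.129)*1 = 0.407044 - (-4.516) = 4.923044.
D >= 0, so the roots are real: z = (-b +/- sqrt(D)) / (2a) = (0.638 +/- 2.218793) / (-2.258).
  z_1 = (0.638 + 2.218793) / (-2.258) = -1.2652,   |z_1| = 1.2652.
  z_2 = (0.638 - 2.218793) / (-2.258) = 0.7001,   |z_2| = 0.7001.
Moduli of all roots: 1.2652, 0.7001.
All moduli strictly greater than 1? No.
Verdict: Not invertible.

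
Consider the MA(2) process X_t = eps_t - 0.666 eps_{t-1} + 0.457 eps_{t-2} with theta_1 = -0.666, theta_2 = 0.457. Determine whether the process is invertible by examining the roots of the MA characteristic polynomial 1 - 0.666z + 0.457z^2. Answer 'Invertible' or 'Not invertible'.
\text{Invertible}

The MA(q) characteristic polynomial is P(z) = 1 - 0.666z + 0.457z^2.
Invertibility requires all roots to lie outside the unit circle, i.e. |z| > 1 for every root.
Set 1 + (-0.666) z + (0.457) z^2 = 0, i.e. a z^2 + b z + c = 0 with a = 0.457, b = -0.666, c = 1.
Discriminant D = b^2 - 4ac = (-0.666)^2 - 4*(0.457)*1 = 0.443556 - (1.828) = -1.384444.
D < 0, so the roots are the complex-conjugate pair z = (-b +/- i sqrt(-D)) / (2a) = 0.7287 +/- 1.2873i.
For a conjugate pair |z|^2 = z * conj(z) = (product of roots) = c/a = 1/(0.457) = 2.188184, so |z| = sqrt(2.188184) = 1.4793 for both roots.
Moduli of all roots: 1.4793, 1.4793.
All moduli strictly greater than 1? Yes.
Verdict: Invertible.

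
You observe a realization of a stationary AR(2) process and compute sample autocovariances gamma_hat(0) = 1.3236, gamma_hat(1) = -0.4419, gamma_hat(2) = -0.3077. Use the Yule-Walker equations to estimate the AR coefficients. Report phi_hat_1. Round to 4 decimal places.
\hat\phi_{1} = -0.4631

The Yule-Walker equations for an AR(p) process read, in matrix form,
  Gamma_p phi = r_p,   with   (Gamma_p)_{ij} = gamma(|i - j|),
                       (r_p)_i = gamma(i),   i,j = 1..p.
Substitute the sample gammas (Toeplitz matrix and right-hand side of size 2):
  Gamma_p = [[1.3236, -0.4419], [-0.4419, 1.3236]]
  r_p     = [-0.4419, -0.3077]
Written out:
  1.3236 phi_1 - 0.4419 phi_2 = -0.4419
  -0.4419 phi_1 + 1.3236 phi_2 = -0.3077
Solve by Cramer's rule:
  det = gamma(0)^2 - gamma(1)^2 = (1.3236)^2 - (-0.4419)^2 = 1.75191696 - 0.19527561 = 1.55664135
  phi_hat_1 = [gamma(1) gamma(0) - gamma(1) gamma(2)] / det = [(-0.4419)(1.3236) - (-0.4419)(-0.3077)] / 1.55664135 = -0.72087147 / 1.55664135 = -0.4631
  phi_hat_2 = [gamma(0) gamma(2) - gamma(1)^2] / det = [(1.3236)(-0.3077) - (-0.4419)^2] / 1.55664135 = -0.60254733 / 1.55664135 = -0.3871
So phi_hat = [-0.4631, -0.3871].
Therefore phi_hat_1 = -0.4631.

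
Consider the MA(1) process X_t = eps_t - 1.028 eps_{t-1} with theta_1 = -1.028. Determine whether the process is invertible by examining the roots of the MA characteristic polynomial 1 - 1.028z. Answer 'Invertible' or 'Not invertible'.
\text{Not invertible}

The MA(q) characteristic polynomial is P(z) = 1 - 1.028z.
Invertibility requires all roots to lie outside the unit circle, i.e. |z| > 1 for every root.
This is linear in z: 1 + (-1.028) z = 0  =>  z = -1/(-1.028) = 0.972763,  |z| = 0.972763.
Moduli of all roots: 0.9728.
All moduli strictly greater than 1? No.
Verdict: Not invertible.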